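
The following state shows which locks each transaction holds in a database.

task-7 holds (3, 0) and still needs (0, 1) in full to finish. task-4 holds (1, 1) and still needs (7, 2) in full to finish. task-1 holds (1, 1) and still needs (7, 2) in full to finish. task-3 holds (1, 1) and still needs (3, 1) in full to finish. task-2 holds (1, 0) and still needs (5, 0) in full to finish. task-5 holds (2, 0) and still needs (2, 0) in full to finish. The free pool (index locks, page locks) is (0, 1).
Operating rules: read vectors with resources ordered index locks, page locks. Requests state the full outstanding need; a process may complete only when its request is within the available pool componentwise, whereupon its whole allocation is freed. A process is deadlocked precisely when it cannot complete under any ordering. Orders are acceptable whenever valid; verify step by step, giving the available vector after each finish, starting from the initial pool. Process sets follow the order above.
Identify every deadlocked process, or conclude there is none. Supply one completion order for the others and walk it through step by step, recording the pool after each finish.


Nothing here is deadlocked.
Key observation: task-7 leads a chain of completions in which each release enables another process.
One completion order for the rest: task-7, task-5, task-2, task-3, task-4, task-1. Verifying each step:
  pool = (0, 1)
  task-7: need (0, 1) fits (0, 1); releases (3, 0), pool now (3, 1)
  task-5: need (2, 0) fits (3, 1); releases (2, 0), pool now (5, 1)
  task-2: need (5, 0) fits (5, 1); releases (1, 0), pool now (6, 1)
  task-3: need (3, 1) fits (6, 1); releases (1, 1), pool now (7, 2)
  task-4: need (7, 2) fits (7, 2); releases (1, 1), pool now (8, 3)
  task-1: need (7, 2) fits (8, 3); releases (1, 1), pool now (9, 4)


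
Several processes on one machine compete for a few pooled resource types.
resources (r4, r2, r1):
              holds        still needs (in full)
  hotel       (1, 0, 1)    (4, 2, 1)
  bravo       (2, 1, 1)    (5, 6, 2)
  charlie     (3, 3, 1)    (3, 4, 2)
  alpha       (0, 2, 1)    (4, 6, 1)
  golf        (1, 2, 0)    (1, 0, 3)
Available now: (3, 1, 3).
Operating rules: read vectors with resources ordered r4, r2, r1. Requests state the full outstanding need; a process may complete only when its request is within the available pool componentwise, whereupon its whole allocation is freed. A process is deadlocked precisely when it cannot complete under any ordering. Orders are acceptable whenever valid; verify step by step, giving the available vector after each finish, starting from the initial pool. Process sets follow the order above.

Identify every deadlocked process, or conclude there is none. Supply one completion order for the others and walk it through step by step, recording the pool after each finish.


Deadlocked set: bravo, charlie and alpha.
Key observation: no order helps: past golf, hotel, the free pool tops out at (5, 3, 4), below what each blocked process needs in r2.
A valid finishing order for the others: golf, hotel. Step-by-step check:
  pool = (3, 1, 3)
  golf: need (1, 0, 3) fits (3, 1, 3); releases (1, 2, 0), pool now (4, 3, 3)
  hotel: need (4, 2, 1) fits (4, 3, 3); releases (1, 0, 1), pool now (5, 3, 4)
None of the blocked processes ever fits:
  blocked: bravo wants (5, 6, 2), pool (5, 3, 4) — not enough r2
  blocked: charlie wants (3, 4, 2), pool (5, 3, 4) — not enough r2
  blocked: alpha wants (4, 6, 1), pool (5, 3, 4) — not enough r2


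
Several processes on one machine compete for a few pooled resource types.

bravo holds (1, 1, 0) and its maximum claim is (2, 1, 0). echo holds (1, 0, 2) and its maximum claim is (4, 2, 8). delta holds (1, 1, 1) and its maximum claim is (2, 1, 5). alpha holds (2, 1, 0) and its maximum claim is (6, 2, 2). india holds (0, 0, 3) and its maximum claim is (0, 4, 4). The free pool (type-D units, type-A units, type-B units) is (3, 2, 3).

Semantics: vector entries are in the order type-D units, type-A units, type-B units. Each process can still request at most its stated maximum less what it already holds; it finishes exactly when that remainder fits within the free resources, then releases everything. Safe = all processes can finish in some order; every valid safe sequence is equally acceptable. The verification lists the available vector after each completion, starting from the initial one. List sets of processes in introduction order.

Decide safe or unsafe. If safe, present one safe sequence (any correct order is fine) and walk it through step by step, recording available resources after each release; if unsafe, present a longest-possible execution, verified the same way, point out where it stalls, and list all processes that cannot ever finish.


SAFE — a valid safe sequence is bravo, alpha, india, delta, echo.
Key observation: reading the order forward, alpha is the first process whose need (4, 1, 2) meets the free pool (4, 3, 3) exactly on a resource it requests.
Verifying each step:
  pool = (3, 2, 3)
  bravo: need (1, 0, 0) fits (3, 2, 3); releases (1, 1, 0), pool now (4, 3, 3)
  alpha: need (4, 1, 2) fits (4, 3, 3); releases (2, 1, 0), pool now (6, 4, 3)
  india: need (0, 4, 1) fits (6, 4, 3); releases (0, 0, 3), pool now (6, 4, 6)
  delta: need (1, 0, 4) fits (6, 4, 6); releases (1, 1, 1), pool now (7, 5, 7)
  echo: need (3, 2, 6) fits (7, 5, 7); releases (1, 0, 2), pool now (8, 5, 9)


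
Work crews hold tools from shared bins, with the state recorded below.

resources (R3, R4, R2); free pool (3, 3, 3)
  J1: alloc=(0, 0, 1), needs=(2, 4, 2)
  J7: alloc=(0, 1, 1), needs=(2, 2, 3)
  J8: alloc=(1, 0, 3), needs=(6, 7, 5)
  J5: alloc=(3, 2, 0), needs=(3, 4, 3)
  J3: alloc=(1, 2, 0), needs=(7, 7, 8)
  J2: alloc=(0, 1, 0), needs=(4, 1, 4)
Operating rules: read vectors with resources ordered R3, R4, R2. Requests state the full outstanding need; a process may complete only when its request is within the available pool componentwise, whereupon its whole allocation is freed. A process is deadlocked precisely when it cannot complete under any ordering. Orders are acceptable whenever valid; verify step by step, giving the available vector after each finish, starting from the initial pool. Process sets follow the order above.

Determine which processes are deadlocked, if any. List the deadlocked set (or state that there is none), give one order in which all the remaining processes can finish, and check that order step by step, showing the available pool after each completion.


No process is deadlocked.
Key observation: there is always a runnable process — J7 first — so the state unwinds completely.
One completion order for the rest: J7, J5, J1, J2, J8, J3. Verifying each step:
  pool = (3, 3, 3)
  run J7 (needs (2, 2, 3), free (3, 3, 3)); after release of (0, 1, 1) the pool is (3, 4, 4)
  run J5 (needs (3, 4, 3), free (3, 4, 4)); after release of (3, 2, 0) the pool is (6, 6, 4)
  run J1 (needs (2, 4, 2), free (6, 6, 4)); after release of (0, 0, 1) the pool is (6, 6, 5)
  run J2 (needs (4, 1, 4), free (6, 6, 5)); after release of (0, 1, 0) the pool is (6, 7, 5)
  run J8 (needs (6, 7, 5), free (6, 7, 5)); after release of (1, 0, 3) the pool is (7, 7, 8)
  run J3 (needs (7, 7, 8), free (7, 7, 8)); after release of (1, 2, 0) the pool is (8, 9, 8)


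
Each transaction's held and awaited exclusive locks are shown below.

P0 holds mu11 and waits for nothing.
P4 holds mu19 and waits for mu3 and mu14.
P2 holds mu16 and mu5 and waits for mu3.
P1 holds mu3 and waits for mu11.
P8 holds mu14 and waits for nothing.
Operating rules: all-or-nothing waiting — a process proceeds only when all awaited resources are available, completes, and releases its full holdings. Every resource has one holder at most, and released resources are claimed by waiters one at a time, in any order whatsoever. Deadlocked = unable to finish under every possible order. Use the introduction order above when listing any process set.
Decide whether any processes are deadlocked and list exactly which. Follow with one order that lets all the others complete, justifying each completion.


The deadlocked set is empty.
Key observation: all waits point, directly or indirectly, at processes that can finish, so nothing is permanently blocked.
One completion order for the rest: P0, P8, P1, P4, P2.
Walking it through:
  run P0 (it waits on nothing); releases mu11
  run P8 (it waits on nothing); releases mu14
  run P1 (all its waits — mu11 — are resolved); releases mu3
  run P4 (all its waits — mu3 and mu14 — are resolved); releases mu19
  run P2 (all its waits — mu3 — are resolved); releases mu16 and mu5


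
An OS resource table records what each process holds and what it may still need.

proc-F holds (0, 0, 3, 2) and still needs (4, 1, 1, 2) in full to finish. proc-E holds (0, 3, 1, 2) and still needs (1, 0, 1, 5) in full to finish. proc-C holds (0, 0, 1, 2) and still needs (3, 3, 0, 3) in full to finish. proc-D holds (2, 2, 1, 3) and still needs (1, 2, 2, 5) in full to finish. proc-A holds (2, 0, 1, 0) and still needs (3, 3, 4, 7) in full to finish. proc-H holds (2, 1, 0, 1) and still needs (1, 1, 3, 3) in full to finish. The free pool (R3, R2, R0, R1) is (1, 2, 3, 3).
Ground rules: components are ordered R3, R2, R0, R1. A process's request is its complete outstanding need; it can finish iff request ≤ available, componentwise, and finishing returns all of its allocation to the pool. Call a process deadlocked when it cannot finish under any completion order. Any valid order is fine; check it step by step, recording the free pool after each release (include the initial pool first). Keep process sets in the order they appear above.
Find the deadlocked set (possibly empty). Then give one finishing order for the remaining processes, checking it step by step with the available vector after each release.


Nothing here is deadlocked.
Key observation: there is always a runnable process — proc-H first — so the state unwinds completely.
A valid finishing order for the others: proc-H, proc-C, proc-D, proc-E, proc-A, proc-F. Verifying each step:
  pool = (1, 2, 3, 3)
  proc-H: need (1, 1, 3, 3) fits (1, 2, 3, 3); releases (2, 1, 0, 1), pool now (3, 3, 3, 4)
  proc-C: need (3, 3, 0, 3) fits (3, 3, 3, 4); releases (0, 0, 1, 2), pool now (3, 3, 4, 6)
  proc-D: need (1, 2, 2, 5) fits (3, 3, 4, 6); releases (2, 2, 1, 3), pool now (5, 5, 5, 9)
  proc-E: need (1, 0, 1, 5) fits (5, 5, 5, 9); releases (0, 3, 1, 2), pool now (5, 8, 6, 11)
  proc-A: need (3, 3, 4, 7) fits (5, 8, 6, 11); releases (2, 0, 1, 0), pool now (7, 8, 7, 11)
  proc-F: need (4, 1, 1, 2) fits (7, 8, 7, 11); releases (0, 0, 3, 2), pool now (7, 8, 10, 13)


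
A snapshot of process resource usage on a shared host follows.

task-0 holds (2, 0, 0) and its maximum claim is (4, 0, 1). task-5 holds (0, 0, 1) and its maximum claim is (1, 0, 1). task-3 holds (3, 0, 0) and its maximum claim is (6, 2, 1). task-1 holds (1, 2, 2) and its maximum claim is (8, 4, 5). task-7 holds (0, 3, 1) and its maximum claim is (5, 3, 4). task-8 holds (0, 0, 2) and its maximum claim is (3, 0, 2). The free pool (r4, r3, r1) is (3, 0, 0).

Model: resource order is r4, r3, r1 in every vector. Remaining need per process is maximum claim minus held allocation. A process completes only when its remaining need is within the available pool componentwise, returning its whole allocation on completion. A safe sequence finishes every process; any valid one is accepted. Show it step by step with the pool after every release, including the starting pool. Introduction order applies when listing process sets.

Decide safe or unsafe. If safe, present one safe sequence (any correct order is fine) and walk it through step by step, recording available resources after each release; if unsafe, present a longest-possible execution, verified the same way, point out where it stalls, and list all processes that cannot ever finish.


The state is SAFE; one workable sequence: task-5, task-8, task-0, task-7, task-3, task-1.
Key observation: the first exact fit in this order is task-8 — it needs (3, 0, 0) with (3, 0, 1) free, meeting a requested resource to the last unit.
Check, step by step:
  pool = (3, 0, 0)
  task-5: need (1, 0, 0) fits (3, 0, 0); releases (0, 0, 1), pool now (3, 0, 1)
  task-8: need (3, 0, 0) fits (3, 0, 1); releases (0, 0, 2), pool now (3, 0, 3)
  task-0: need (2, 0, 1) fits (3, 0, 3); releases (2, 0, 0), pool now (5, 0, 3)
  task-7: need (5, 0, 3) fits (5, 0, 3); releases (0, 3, 1), pool now (5, 3, 4)
  task-3: need (3, 2, 1) fits (5, 3, 4); releases (3, 0, 0), pool now (8, 3, 4)
  task-1: need (7, 2, 3) fits (8, 3, 4); releases (1, 2, 2), pool now (9, 5, 6)


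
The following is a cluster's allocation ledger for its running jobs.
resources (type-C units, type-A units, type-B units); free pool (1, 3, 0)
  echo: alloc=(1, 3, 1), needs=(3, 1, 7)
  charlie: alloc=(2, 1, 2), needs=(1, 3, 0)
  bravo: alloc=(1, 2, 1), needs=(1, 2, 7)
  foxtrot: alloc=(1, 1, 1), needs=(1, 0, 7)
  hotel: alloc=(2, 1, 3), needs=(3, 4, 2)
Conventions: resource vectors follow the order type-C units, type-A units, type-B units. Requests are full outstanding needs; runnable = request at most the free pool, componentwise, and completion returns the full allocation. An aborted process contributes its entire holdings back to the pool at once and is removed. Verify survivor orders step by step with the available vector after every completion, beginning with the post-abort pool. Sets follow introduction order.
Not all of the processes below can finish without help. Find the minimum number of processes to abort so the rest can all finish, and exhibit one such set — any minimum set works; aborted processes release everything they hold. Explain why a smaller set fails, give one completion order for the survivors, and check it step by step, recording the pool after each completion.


The answer: abort echo and bravo.
Key observation: the deadlocked foxtrot becomes finishable only because echo and bravo released (2, 5, 2); it completes at step 3 below.
Why nothing smaller works — every single abort fails: echo alone leaves bravo blocked (short on type-B units); charlie alone leaves echo blocked (short on type-B units); bravo alone leaves echo blocked (short on type-B units); foxtrot alone leaves echo blocked (short on type-B units); hotel alone leaves echo blocked (short on type-B units).
The survivors complete as hotel, charlie, foxtrot. Walking it through (starting from the post-abort pool):
  pool = (3, 8, 2)
  hotel needs (3, 4, 2) <= (3, 8, 2) -> finishes; pool += (2, 1, 3) = (5, 9, 5)
  charlie needs (1, 3, 0) <= (5, 9, 5) -> finishes; pool += (2, 1, 2) = (7, 10, 7)
  foxtrot needs (1, 0, 7) <= (7, 10, 7) -> finishes; pool += (1, 1, 1) = (8, 11, 8)


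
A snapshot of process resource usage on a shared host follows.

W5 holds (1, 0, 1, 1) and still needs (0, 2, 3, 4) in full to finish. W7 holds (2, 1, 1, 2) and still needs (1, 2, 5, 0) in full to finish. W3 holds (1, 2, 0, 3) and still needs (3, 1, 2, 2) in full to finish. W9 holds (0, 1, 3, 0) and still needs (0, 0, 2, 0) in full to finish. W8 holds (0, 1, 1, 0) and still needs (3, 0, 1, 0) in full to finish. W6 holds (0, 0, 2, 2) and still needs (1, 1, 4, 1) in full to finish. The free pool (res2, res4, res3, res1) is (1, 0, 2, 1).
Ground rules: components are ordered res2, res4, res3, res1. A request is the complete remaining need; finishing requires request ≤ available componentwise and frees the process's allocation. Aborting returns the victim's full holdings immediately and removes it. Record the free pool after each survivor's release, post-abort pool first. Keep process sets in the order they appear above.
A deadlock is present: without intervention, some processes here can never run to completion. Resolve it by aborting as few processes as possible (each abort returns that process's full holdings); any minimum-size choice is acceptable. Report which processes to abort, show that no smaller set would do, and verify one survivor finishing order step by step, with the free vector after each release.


Abort W7.
Key observation: W3 could never have finished before the abort; with (2, 1, 1, 2) returned by W7, it fits at step 2.
No smaller set exists: with zero aborts the deadlock remains.
The survivors complete as W9, W3, W8, W6, W5. Verifying each step (starting from the post-abort pool):
  pool = (3, 1, 3, 3)
  W9: need (0, 0, 2, 0) fits (3, 1, 3, 3); releases (0, 1, 3, 0), pool now (3, 2, 6, 3)
  W3: need (3, 1, 2, 2) fits (3, 2, 6, 3); releases (1, 2, 0, 3), pool now (4, 4, 6, 6)
  W8: need (3, 0, 1, 0) fits (4, 4, 6, 6); releases (0, 1, 1, 0), pool now (4, 5, 7, 6)
  W6: need (1, 1, 4, 1) fits (4, 5, 7, 6); releases (0, 0, 2, 2), pool now (4, 5, 9, 8)
  W5: need (0, 2, 3, 4) fits (4, 5, 9, 8); releases (1, 0, 1, 1), pool now (5, 5, 10, 9)


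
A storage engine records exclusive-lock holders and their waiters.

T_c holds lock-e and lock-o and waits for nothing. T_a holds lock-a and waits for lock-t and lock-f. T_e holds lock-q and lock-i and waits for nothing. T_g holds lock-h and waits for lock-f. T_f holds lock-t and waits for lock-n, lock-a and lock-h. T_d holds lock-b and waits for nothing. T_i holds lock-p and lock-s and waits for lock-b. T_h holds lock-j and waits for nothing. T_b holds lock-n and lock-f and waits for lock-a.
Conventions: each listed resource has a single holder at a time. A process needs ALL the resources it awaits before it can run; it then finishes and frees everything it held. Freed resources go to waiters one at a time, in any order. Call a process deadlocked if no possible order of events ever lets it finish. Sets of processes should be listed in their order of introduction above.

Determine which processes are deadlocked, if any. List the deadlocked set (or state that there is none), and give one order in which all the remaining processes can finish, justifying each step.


Deadlocked: T_a, T_g, T_f and T_b.
Key observation: along T_a -> T_f -> T_a, each member waits on what the next one holds — a deadlock; T_g and T_b are caught in further circular waits.
One completion order for the rest: T_d, T_h, T_e, T_i, T_c.
Walking it through:
  T_d: no waits; runs immediately, freeing lock-b
  T_h: no waits; runs immediately, freeing lock-j
  T_e: no waits; runs immediately, freeing lock-q and lock-i
  run T_i (all its waits — lock-b — are resolved); releases lock-p and lock-s
  T_c: no waits; runs immediately, freeing lock-e and lock-o


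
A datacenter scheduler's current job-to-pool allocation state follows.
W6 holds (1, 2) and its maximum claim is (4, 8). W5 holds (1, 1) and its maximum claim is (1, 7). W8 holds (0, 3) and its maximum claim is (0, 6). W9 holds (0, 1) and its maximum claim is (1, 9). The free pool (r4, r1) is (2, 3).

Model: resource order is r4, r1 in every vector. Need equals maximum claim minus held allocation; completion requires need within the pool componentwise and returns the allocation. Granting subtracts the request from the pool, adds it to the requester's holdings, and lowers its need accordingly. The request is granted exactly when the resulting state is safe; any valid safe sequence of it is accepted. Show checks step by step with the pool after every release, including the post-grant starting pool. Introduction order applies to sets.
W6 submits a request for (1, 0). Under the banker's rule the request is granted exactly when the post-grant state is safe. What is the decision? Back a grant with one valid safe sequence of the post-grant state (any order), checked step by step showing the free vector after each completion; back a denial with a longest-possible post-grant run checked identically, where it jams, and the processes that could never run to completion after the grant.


GRANT: granting preserves safety; a valid post-grant sequence is W8, W5, W6, W9.
Key observation: the grant leaves (1, 3) free — enough for W8, whose release restarts the cascade.
Verifying the post-grant state step by step:
  pool = (1, 3)
  W8: need (0, 3) fits (1, 3); releases (0, 3), pool now (1, 6)
  W5: need (0, 6) fits (1, 6); releases (1, 1), pool now (2, 7)
  W6: need (2, 6) fits (2, 7); releases (2, 2), pool now (4, 9)
  W9: need (1, 8) fits (4, 9); releases (0, 1), pool now (4, 10)


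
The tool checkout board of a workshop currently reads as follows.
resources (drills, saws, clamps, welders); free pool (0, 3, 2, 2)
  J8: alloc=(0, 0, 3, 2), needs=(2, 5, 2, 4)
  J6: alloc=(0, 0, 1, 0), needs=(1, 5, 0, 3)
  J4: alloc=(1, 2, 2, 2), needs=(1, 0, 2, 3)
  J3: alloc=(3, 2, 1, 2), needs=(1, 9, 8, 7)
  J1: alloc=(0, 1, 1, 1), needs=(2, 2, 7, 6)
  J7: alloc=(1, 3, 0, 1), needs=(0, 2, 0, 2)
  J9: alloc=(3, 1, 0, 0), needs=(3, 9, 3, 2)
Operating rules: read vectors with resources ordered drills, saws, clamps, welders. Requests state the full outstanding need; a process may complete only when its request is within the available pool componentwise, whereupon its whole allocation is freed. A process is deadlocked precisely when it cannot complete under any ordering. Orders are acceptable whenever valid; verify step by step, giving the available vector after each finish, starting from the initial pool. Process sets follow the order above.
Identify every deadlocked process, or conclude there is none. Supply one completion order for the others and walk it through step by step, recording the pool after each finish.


Nothing here is deadlocked.
Key observation: starting with J7, each completion frees enough for the next — no one is permanently blocked.
One completion order for the rest: J7, J4, J6, J8, J1, J3, J9. Verifying each step:
  pool = (0, 3, 2, 2)
  J7: need (0, 2, 0, 2) fits (0, 3, 2, 2); releases (1, 3, 0, 1), pool now (1, 6, 2, 3)
  J4: need (1, 0, 2, 3) fits (1, 6, 2, 3); releases (1, 2, 2, 2), pool now (2, 8, 4, 5)
  J6: need (1, 5, 0, 3) fits (2, 8, 4, 5); releases (0, 0, 1, 0), pool now (2, 8, 5, 5)
  J8: need (2, 5, 2, 4) fits (2, 8, 5, 5); releases (0, 0, 3, 2), pool now (2, 8, 8, 7)
  J1: need (2, 2, 7, 6) fits (2, 8, 8, 7); releases (0, 1, 1, 1), pool now (2, 9, 9, 8)
  J3: need (1, 9, 8, 7) fits (2, 9, 9, 8); releases (3, 2, 1, 2), pool now (5, 11, 10, 10)
  J9: need (3, 9, 3, 2) fits (5, 11, 10, 10); releases (3, 1, 0, 0), pool now (8, 12, 10, 10)


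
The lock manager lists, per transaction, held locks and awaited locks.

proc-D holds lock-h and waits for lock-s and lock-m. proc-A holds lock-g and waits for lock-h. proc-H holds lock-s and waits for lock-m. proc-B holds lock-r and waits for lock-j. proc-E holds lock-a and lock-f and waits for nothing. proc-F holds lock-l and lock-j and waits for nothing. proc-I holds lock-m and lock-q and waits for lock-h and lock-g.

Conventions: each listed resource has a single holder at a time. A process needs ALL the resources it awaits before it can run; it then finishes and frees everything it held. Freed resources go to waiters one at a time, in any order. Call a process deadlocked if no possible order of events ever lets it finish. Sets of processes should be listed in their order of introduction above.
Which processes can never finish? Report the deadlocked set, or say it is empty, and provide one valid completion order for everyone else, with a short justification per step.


The deadlocked set is proc-D, proc-A, proc-H and proc-I.
Key observation: the loop proc-D -> proc-H -> proc-I -> proc-D blocks itself forever; proc-A is caught in further circular waits.
One completion order for the rest: proc-F, proc-E, proc-B.
Step-by-step check:
  run proc-F (it waits on nothing); releases lock-l and lock-j
  run proc-E (it waits on nothing); releases lock-a and lock-f
  run proc-B (all its waits — lock-j — are resolved); releases lock-r


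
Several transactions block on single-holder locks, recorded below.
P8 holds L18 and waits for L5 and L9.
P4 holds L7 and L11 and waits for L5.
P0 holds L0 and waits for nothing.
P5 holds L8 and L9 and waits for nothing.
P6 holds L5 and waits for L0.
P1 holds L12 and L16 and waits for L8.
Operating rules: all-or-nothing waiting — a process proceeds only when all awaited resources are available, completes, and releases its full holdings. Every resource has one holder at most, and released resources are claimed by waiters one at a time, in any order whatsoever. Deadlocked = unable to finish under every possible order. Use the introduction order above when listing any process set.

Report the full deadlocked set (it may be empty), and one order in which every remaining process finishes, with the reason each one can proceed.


The deadlocked set is empty.
Key observation: all waits point, directly or indirectly, at processes that can finish, so nothing is permanently blocked.
The rest can finish in the order P0, P5, P1, P6, P8, P4.
Walking it through:
  P0: no waits; runs immediately, freeing L0
  P5: no waits; runs immediately, freeing L8 and L9
  P1: everything it awaited (L8) is free; runs, freeing L12 and L16
  P6: everything it awaited (L0) is free; runs, freeing L5
  P8: everything it awaited (L5 and L9) is free; runs, freeing L18
  P4: everything it awaited (L5) is free; runs, freeing L7 and L11


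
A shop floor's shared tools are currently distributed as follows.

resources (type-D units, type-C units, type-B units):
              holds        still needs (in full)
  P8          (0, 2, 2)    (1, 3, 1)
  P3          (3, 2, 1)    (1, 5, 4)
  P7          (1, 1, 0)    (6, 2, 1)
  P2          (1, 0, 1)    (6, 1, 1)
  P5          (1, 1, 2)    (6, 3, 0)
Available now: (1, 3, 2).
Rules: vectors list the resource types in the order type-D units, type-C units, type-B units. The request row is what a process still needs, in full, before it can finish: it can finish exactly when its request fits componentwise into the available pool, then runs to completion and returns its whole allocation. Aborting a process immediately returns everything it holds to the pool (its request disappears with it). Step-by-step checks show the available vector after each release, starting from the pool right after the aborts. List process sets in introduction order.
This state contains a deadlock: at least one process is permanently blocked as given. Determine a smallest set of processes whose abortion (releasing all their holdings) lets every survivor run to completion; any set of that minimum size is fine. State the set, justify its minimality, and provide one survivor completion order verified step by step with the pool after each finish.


Abort P7 and P5.
Key observation: no ordering could ever have run P2 before the abort of P7 and P5; with (2, 2, 2) back in the pool it fits at step 3.
Minimality, checking each single-abort alternative: P8 alone leaves P7 blocked (short on type-D units); P3 alone leaves P7 blocked (short on type-D units); P7 alone leaves P2 blocked (short on type-D units); P2 alone leaves P7 blocked (short on type-D units); P5 alone leaves P7 blocked (short on type-D units).
The survivors complete as P3, P8, P2. Check, step by step (starting from the post-abort pool):
  pool = (3, 5, 4)
  run P3 (needs (1, 5, 4), free (3, 5, 4)); after release of (3, 2, 1) the pool is (6, 7, 5)
  run P8 (needs (1, 3, 1), free (6, 7, 5)); after release of (0, 2, 2) the pool is (6, 9, 7)
  run P2 (needs (6, 1, 1), free (6, 9, 7)); after release of (1, 0, 1) the pool is (7, 9, 8)


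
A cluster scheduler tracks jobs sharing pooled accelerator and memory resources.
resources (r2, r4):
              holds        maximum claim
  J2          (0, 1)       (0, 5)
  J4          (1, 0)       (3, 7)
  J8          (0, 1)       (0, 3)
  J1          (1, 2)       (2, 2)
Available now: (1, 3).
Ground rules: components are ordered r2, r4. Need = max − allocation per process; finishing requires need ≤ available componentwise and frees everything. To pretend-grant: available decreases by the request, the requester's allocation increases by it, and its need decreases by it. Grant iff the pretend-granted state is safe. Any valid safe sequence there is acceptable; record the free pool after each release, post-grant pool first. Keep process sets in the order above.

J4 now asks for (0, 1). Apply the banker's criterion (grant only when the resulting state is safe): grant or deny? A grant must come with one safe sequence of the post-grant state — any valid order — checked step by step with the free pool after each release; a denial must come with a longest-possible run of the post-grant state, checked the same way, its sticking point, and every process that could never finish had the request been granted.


GRANT: granting preserves safety; a valid post-grant sequence is J1, J8, J2, J4.
Key observation: the transfer keeps a workable pool ((1, 2)); J1 starts the safe sequence.
Check on the post-grant state, step by step:
  pool = (1, 2)
  J1 needs (1, 0) <= (1, 2) -> finishes; pool += (1, 2) = (2, 4)
  J8 needs (0, 2) <= (2, 4) -> finishes; pool += (0, 1) = (2, 5)
  J2 needs (0, 4) <= (2, 5) -> finishes; pool += (0, 1) = (2, 6)
  J4 needs (2, 6) <= (2, 6) -> finishes; pool += (1, 1) = (3, 7)


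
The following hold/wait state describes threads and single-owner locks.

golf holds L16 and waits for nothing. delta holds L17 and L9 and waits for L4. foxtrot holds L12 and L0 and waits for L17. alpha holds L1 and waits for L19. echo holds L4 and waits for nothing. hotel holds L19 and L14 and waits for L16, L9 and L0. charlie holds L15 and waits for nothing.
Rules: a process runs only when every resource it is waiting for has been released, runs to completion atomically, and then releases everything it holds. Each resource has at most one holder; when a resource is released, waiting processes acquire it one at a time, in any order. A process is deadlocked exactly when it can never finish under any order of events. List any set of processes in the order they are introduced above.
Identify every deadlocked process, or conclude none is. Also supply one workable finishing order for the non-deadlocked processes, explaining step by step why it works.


Nothing here is deadlocked.
Key observation: all waits point, directly or indirectly, at processes that can finish, so nothing is permanently blocked.
A valid finishing order for the others: echo, delta, golf, foxtrot, hotel, alpha, charlie.
Verifying each step:
  echo: no waits; runs immediately, freeing L4
  delta waits on L4 — all released -> runs and releases L17 and L9
  golf: no waits; runs immediately, freeing L16
  foxtrot waits on L17 — all released -> runs and releases L12 and L0
  hotel waits on L16, L9 and L0 — all released -> runs and releases L19 and L14
  alpha waits on L19 — all released -> runs and releases L1
  charlie: no waits; runs immediately, freeing L15


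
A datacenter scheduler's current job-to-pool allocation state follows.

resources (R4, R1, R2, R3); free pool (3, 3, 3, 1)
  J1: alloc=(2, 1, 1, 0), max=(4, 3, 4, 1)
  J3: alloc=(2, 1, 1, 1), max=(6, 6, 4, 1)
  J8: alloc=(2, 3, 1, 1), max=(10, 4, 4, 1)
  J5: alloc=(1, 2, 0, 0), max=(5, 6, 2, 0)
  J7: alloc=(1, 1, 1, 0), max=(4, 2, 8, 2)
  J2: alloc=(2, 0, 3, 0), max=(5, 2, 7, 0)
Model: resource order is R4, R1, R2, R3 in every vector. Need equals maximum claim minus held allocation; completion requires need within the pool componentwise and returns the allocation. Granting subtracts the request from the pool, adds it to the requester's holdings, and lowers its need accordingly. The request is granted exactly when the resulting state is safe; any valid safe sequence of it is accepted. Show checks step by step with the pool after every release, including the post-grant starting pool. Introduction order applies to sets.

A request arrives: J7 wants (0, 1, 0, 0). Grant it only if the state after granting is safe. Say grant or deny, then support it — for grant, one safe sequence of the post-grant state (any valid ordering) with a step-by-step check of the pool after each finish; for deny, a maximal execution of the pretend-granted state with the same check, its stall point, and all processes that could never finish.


DENY — the pretend-granted state is unsafe.
Key observation: after J1, J2 the pool peaks at (7, 3, 7, 1), and each blocked process is short somewhere: J3 on R1; J8 on R4; J5 on R1; J7 on R3.
Pretend the grant happened; the run J1, J2 goes as far as possible. Verifying each step:
  pool = (3, 2, 3, 1)
  run J1 (needs (2, 2, 3, 1), free (3, 2, 3, 1)); after release of (2, 1, 1, 0) the pool is (5, 3, 4, 1)
  run J2 (needs (3, 2, 4, 0), free (5, 3, 4, 1)); after release of (2, 0, 3, 0) the pool is (7, 3, 7, 1)
  blocked: J3 wants (4, 5, 3, 0), pool (7, 3, 7, 1) — not enough R1
  blocked: J8 wants (8, 1, 3, 0), pool (7, 3, 7, 1) — not enough R4
  blocked: J5 wants (4, 4, 2, 0), pool (7, 3, 7, 1) — not enough R1
  blocked: J7 wants (3, 0, 7, 2), pool (7, 3, 7, 1) — not enough R3
Had the request been granted, J3, J8, J5 and J7 could never finish.


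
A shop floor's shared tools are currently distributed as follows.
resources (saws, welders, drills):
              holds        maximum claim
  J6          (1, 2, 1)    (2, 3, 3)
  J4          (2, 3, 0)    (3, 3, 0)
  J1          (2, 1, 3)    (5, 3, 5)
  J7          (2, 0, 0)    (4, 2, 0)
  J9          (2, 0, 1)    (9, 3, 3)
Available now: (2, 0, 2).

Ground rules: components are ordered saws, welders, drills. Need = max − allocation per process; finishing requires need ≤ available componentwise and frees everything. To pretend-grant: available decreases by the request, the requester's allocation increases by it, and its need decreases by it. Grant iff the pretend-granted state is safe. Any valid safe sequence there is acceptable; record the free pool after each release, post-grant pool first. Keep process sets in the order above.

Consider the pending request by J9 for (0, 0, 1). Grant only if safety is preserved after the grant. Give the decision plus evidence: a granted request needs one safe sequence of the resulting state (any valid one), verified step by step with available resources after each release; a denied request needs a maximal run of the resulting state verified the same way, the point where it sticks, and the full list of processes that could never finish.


DENY — the pretend-granted state is unsafe.
Key observation: after J4, J7 the pool peaks at (6, 3, 1), and each blocked process is short somewhere: J6 on drills; J1 on drills; J9 on saws.
On the post-grant state, J4, J7 is a maximal run — nothing extends it. Verifying each step:
  pool = (2, 0, 1)
  run J4 (needs (1, 0, 0), free (2, 0, 1)); after release of (2, 3, 0) the pool is (4, 3, 1)
  run J7 (needs (2, 2, 0), free (4, 3, 1)); after release of (2, 0, 0) the pool is (6, 3, 1)
  J6 still needs (1, 1, 2) but only (6, 3, 1) is free — short on drills
  J1 still needs (3, 2, 2) but only (6, 3, 1) is free — short on drills
  J9 still needs (7, 3, 1) but only (6, 3, 1) is free — short on saws
Post-grant, the permanently blocked set is J6, J1 and J9.


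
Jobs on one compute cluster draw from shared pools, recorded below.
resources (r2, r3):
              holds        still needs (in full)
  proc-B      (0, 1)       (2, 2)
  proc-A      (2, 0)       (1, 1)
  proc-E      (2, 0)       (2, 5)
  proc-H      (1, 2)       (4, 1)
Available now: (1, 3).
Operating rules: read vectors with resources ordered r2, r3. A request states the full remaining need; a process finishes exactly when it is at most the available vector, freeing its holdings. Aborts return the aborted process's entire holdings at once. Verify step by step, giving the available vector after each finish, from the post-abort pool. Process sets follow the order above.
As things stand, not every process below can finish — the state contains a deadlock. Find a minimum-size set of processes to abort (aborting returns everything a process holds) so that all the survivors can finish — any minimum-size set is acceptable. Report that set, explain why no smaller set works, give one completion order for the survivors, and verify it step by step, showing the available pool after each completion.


Minimum abort set: proc-H.
Key observation: aborting proc-H returns (1, 2), and proc-E — hopeless before — runs at step 2 with the returned capacity in the pool.
Why nothing smaller works: aborting no one leaves the state deadlocked as given.
Survivors finish in the order: proc-B, proc-E, proc-A. Check, step by step (pool after the aborts first):
  pool = (2, 5)
  run proc-B (needs (2, 2), free (2, 5)); after release of (0, 1) the pool is (2, 6)
  run proc-E (needs (2, 5), free (2, 6)); after release of (2, 0) the pool is (4, 6)
  run proc-A (needs (1, 1), free (4, 6)); after release of (2, 0) the pool is (6, 6)


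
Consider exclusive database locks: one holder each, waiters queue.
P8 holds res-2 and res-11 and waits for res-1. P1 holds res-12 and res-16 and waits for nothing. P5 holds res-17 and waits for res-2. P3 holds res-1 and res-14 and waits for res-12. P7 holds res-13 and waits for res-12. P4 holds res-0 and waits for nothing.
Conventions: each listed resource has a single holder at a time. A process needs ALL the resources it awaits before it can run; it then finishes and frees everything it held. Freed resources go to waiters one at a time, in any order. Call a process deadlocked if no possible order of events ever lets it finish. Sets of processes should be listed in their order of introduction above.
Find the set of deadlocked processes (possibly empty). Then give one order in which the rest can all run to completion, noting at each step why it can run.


No process is deadlocked.
Key observation: no waiting chain loops back on itself — every chain ends at a process that waits on nothing, so everyone eventually runs.
One completion order for the rest: P1, P3, P8, P4, P7, P5.
Verifying each step:
  P1 waits on nothing -> runs at once and releases res-12 and res-16
  P3: everything it awaited (res-12) is free; runs, freeing res-1 and res-14
  P8: everything it awaited (res-1) is free; runs, freeing res-2 and res-11
  P4 waits on nothing -> runs at once and releases res-0
  P7: everything it awaited (res-12) is free; runs, freeing res-13
  P5: everything it awaited (res-2) is free; runs, freeing res-17


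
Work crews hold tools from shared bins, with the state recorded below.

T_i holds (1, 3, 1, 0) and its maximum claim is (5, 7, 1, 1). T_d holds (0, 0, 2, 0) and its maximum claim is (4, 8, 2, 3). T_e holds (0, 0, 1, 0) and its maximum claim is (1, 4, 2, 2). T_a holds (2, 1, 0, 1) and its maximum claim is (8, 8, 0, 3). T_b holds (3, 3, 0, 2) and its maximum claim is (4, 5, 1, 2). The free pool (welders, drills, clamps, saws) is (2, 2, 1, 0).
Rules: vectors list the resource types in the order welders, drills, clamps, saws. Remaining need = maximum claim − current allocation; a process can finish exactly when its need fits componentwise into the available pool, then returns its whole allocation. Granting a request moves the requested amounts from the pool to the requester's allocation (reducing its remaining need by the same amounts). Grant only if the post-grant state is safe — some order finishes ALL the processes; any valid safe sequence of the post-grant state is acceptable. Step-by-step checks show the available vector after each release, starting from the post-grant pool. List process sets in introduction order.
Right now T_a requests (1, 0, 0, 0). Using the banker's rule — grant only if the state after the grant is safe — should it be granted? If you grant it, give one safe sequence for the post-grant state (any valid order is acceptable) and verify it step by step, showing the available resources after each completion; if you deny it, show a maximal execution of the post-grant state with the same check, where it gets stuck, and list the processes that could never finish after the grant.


GRANT: granting preserves safety; a valid post-grant sequence is T_b, T_e, T_i, T_a, T_d.
Key observation: after the grant the pool drops to (1, 2, 1, 0), which still lets T_b finish first and unwind the rest.
Verifying the post-grant state step by step:
  pool = (1, 2, 1, 0)
  T_b: need (1, 2, 1, 0) fits (1, 2, 1, 0); releases (3, 3, 0, 2), pool now (4, 5, 1, 2)
  T_e: need (1, 4, 1, 2) fits (4, 5, 1, 2); releases (0, 0, 1, 0), pool now (4, 5, 2, 2)
  T_i: need (4, 4, 0, 1) fits (4, 5, 2, 2); releases (1, 3, 1, 0), pool now (5, 8, 3, 2)
  T_a: need (5, 7, 0, 2) fits (5, 8, 3, 2); releases (3, 1, 0, 1), pool now (8, 9, 3, 3)
  T_d: need (4, 8, 0, 3) fits (8, 9, 3, 3); releases (0, 0, 2, 0), pool now (8, 9, 5, 3)
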